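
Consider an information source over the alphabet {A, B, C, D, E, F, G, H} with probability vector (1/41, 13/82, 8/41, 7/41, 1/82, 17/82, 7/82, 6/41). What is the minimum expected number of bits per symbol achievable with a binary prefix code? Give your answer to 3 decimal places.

2.756 bits/symbol

Repeatedly combine the two least-probable nodes; the expected code length is the sum of the merged weights.
merge 1/82 + 1/41 → 3/82
merge 3/82 + 7/82 → 5/41
merge 5/41 + 6/41 → 11/41
merge 13/82 + 7/41 → 27/82
merge 8/41 + 17/82 → 33/82
merge 11/41 + 27/82 → 49/82
merge 33/82 + 49/82 → 1
L = 3/82 + 5/41 + 11/41 + 27/82 + 33/82 + 49/82 + 1 = 113/41 ≈ 2.756 bits/symbol.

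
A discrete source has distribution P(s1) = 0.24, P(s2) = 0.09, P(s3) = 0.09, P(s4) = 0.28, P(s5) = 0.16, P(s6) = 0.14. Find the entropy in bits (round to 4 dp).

2.4538 bits

H = −Σ pᵢ log₂ pᵢ.
−0.24·log₂(0.24) = 0.4941
−0.09·log₂(0.09) = 0.3127
−0.09·log₂(0.09) = 0.3127
−0.28·log₂(0.28) = 0.5142
−0.16·log₂(0.16) = 0.4230
−0.14·log₂(0.14) = 0.3971
Sum ≈ 2.4538 → 2.4538 bits.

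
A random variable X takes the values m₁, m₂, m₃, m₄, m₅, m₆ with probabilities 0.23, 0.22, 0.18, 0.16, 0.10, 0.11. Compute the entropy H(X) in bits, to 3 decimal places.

2.519 bits

H = −Σ pᵢ log₂ pᵢ.
−0.23·log₂(0.23) = 0.4877
−0.22·log₂(0.22) = 0.4806
−0.18·log₂(0.18) = 0.4453
−0.16·log₂(0.16) = 0.4230
−0.10·log₂(0.10) = 0.3322
−0.11·log₂(0.11) = 0.3503
Sum ≈ 2.5190 → 2.519 bits.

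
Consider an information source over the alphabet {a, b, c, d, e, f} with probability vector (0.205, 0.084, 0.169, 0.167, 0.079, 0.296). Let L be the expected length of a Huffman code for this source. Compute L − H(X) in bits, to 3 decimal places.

Entropy H = −Σ p log₂ p ≈ 2.4427 bits.
Huffman merges: 79/1000+21/250→163/1000; 163/1000+167/1000→33/100; 169/1000+41/200→187/500; 37/125+33/100→313/500; 187/500+313/500→1. L = 2493/1000 ≈ 2.4930.
L − H = 2.4930 − 2.4427 = 0.050 bits.

0.050 bits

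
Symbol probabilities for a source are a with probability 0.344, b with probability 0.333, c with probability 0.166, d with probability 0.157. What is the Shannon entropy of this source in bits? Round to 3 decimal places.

H = −Σ pᵢ log₂ pᵢ.
−0.344·log₂(0.344) = 0.5296
−0.333·log₂(0.333) = 0.5283
−0.166·log₂(0.166) = 0.4301
−0.157·log₂(0.157) = 0.4194
Sum ≈ 1.9073 → 1.907 bits.

1.907 bits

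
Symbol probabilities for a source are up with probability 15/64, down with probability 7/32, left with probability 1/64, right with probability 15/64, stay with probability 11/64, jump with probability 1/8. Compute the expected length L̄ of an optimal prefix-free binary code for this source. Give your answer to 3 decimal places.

Repeatedly combine the two least-probable nodes; the expected code length is the sum of the merged weights.
merge 1/64 + 1/8 → 9/64
merge 9/64 + 11/64 → 5/16
merge 7/32 + 15/64 → 29/64
merge 15/64 + 5/16 → 35/64
merge 29/64 + 35/64 → 1
L = 9/64 + 5/16 + 29/64 + 35/64 + 1 = 157/64 ≈ 2.453 bits/symbol.

2.453 bits/symbol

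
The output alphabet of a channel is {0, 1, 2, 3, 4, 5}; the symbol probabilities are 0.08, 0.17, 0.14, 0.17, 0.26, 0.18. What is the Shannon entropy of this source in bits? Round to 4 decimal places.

2.5084 bits

H = −Σ pᵢ log₂ pᵢ.
−0.08·log₂(0.08) = 0.2915
−0.17·log₂(0.17) = 0.4346
−0.14·log₂(0.14) = 0.3971
−0.17·log₂(0.17) = 0.4346
−0.26·log₂(0.26) = 0.5053
−0.18·log₂(0.18) = 0.4453
Sum ≈ 2.5084 → 2.5084 bits.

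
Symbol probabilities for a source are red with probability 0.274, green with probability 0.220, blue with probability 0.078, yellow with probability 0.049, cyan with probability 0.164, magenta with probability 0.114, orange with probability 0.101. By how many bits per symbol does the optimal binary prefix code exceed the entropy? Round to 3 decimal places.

Entropy H = −Σ p log₂ p ≈ 2.6116 bits.
Huffman merges: 49/1000+39/500→127/1000; 101/1000+57/500→43/200; 127/1000+41/250→291/1000; 43/200+11/50→87/200; 137/500+291/1000→113/200; 87/200+113/200→1. L = 2633/1000 ≈ 2.6330.
L − H = 2.6330 − 2.6116 = 0.021 bits.

0.021 bits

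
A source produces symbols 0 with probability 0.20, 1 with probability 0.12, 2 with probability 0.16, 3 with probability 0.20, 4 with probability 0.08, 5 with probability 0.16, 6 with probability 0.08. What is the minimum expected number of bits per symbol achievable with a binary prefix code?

Repeatedly combine the two least-probable nodes; the expected code length is the sum of the merged weights.
merge 2/25 + 2/25 → 4/25
merge 3/25 + 4/25 → 7/25
merge 4/25 + 4/25 → 8/25
merge 1/5 + 1/5 → 2/5
merge 7/25 + 8/25 → 3/5
merge 2/5 + 3/5 → 1
L = 4/25 + 7/25 + 8/25 + 2/5 + 3/5 + 1 = 69/25 = 2.76 bits/symbol.

2.76 bits/symbol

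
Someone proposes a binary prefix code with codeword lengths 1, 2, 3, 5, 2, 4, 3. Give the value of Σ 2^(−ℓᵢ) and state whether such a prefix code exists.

With common denominator 2^5 = 32: Σ 2^(−ℓᵢ) = 16/32 + 8/32 + 4/32 + 1/32 + 8/32 + 2/32 + 4/32 = 43/32 = 1.34375.
Kraft's inequality requires Σ ≤ 1; here Σ = 1.34375 > 1, so no such prefix code exists.

1.34375; no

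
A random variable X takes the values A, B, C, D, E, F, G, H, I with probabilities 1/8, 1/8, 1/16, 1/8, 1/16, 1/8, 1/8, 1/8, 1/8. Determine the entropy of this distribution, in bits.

Each probability is a power of 1/2, so log₂(1/p) is an integer.
H = Σ p·log₂(1/p) = 1/8·3 + 1/8·3 + 1/16·4 + 1/8·3 + 1/16·4 + 1/8·3 + 1/8·3 + 1/8·3 + 1/8·3 = 3.125 bits.

3.125 bits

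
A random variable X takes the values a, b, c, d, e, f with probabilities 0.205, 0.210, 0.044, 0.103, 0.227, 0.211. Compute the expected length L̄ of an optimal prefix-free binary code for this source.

2.499 bits/symbol

Repeatedly combine the two least-probable nodes; the expected code length is the sum of the merged weights.
merge 11/250 + 103/1000 → 147/1000
merge 147/1000 + 41/200 → 44/125
merge 21/100 + 211/1000 → 421/1000
merge 227/1000 + 44/125 → 579/1000
merge 421/1000 + 579/1000 → 1
L = 147/1000 + 44/125 + 421/1000 + 579/1000 + 1 = 2499/1000 = 2.499 bits/symbol.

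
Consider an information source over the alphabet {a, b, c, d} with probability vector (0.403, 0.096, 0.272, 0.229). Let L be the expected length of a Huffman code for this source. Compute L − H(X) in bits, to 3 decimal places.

0.071 bits

Entropy H = −Σ p log₂ p ≈ 1.8508 bits.
Huffman merges: 12/125+229/1000→13/40; 34/125+13/40→597/1000; 403/1000+597/1000→1. L = 961/500 ≈ 1.9220.
L − H = 1.9220 − 1.8508 = 0.071 bits.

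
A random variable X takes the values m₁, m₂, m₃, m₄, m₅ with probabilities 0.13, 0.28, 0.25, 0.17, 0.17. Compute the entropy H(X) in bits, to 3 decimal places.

2.266 bits

H = −Σ pᵢ log₂ pᵢ.
−0.13·log₂(0.13) = 0.3826
−0.28·log₂(0.28) = 0.5142
−0.25·log₂(0.25) = 0.5000
−0.17·log₂(0.17) = 0.4346
−0.17·log₂(0.17) = 0.4346
Sum ≈ 2.2660 → 2.266 bits.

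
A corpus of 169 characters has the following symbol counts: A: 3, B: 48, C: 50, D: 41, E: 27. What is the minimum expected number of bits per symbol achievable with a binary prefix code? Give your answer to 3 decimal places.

2.178 bits/symbol

Probabilities are the counts divided by 169.
Repeatedly combine the two least-probable nodes; the expected code length is the sum of the merged weights.
merge 3/169 + 27/169 → 30/169
merge 30/169 + 41/169 → 71/169
merge 48/169 + 50/169 → 98/169
merge 71/169 + 98/169 → 1
L = 30/169 + 71/169 + 98/169 + 1 = 368/169 ≈ 2.178 bits/symbol.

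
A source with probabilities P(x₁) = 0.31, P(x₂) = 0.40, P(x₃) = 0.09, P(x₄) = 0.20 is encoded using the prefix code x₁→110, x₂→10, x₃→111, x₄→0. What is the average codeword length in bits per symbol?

L̄ = Σ pᵢ·ℓᵢ = 0.31·3 + 0.40·2 + 0.09·3 + 0.20·1 = 2.2 bits/symbol.

2.2 bits/symbol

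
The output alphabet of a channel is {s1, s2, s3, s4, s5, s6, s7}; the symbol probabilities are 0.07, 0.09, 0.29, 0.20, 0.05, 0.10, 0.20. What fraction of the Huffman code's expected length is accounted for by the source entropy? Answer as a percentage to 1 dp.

98.3%

Entropy H = −Σ p log₂ p ≈ 2.5762 bits.
Huffman merges: 1/20+7/100→3/25; 9/100+1/10→19/100; 3/25+19/100→31/100; 1/5+1/5→2/5; 29/100+31/100→3/5; 2/5+3/5→1. L = 131/50 ≈ 2.6200.
Efficiency = H/L = 2.5762/2.6200 = 98.3%.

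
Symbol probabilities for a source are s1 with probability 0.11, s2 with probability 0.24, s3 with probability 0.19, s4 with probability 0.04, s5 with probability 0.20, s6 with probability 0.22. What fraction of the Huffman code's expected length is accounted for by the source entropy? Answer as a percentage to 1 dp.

Entropy H = −Σ p log₂ p ≈ 2.4304 bits.
Huffman merges: 1/25+11/100→3/20; 3/20+19/100→17/50; 1/5+11/50→21/50; 6/25+17/50→29/50; 21/50+29/50→1. L = 249/100 ≈ 2.4900.
Efficiency = H/L = 2.4304/2.4900 = 97.6%.

97.6%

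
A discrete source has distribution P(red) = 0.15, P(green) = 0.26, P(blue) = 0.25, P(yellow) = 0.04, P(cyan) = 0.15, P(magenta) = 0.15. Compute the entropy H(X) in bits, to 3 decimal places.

H = −Σ pᵢ log₂ pᵢ.
−0.15·log₂(0.15) = 0.4105
−0.26·log₂(0.26) = 0.5053
−0.25·log₂(0.25) = 0.5000
−0.04·log₂(0.04) = 0.1858
−0.15·log₂(0.15) = 0.4105
−0.15·log₂(0.15) = 0.4105
Sum ≈ 2.4227 → 2.423 bits.

2.423 bits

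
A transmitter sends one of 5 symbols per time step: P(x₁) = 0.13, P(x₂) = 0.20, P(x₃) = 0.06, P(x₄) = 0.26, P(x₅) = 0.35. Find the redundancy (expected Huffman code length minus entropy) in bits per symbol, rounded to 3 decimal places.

Entropy H = −Σ p log₂ p ≈ 2.1260 bits.
Huffman merges: 3/50+13/100→19/100; 19/100+1/5→39/100; 13/50+7/20→61/100; 39/100+61/100→1. L = 219/100 ≈ 2.1900.
L − H = 2.1900 − 2.1260 = 0.064 bits.

0.064 bits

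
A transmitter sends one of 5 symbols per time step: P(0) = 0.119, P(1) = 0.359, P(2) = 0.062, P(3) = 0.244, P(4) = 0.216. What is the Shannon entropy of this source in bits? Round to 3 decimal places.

2.119 bits

H = −Σ pᵢ log₂ pᵢ.
−0.119·log₂(0.119) = 0.3654
−0.359·log₂(0.359) = 0.5306
−0.062·log₂(0.062) = 0.2487
−0.244·log₂(0.244) = 0.4966
−0.216·log₂(0.216) = 0.4776
Sum ≈ 2.1189 → 2.119 bits.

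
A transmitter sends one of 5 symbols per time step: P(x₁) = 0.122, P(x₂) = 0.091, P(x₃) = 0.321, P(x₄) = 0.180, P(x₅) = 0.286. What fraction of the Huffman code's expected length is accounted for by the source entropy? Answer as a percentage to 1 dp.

98.2%

Entropy H = −Σ p log₂ p ≈ 2.1730 bits.
Huffman merges: 91/1000+61/500→213/1000; 9/50+213/1000→393/1000; 143/500+321/1000→607/1000; 393/1000+607/1000→1. L = 2213/1000 ≈ 2.2130.
Efficiency = H/L = 2.1730/2.2130 = 98.2%.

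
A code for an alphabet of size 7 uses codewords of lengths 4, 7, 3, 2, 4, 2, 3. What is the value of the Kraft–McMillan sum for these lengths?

With common denominator 2^7 = 128: Σ 2^(−ℓᵢ) = 8/128 + 1/128 + 16/128 + 32/128 + 8/128 + 32/128 + 16/128 = 113/128 = 0.8828125.

0.8828125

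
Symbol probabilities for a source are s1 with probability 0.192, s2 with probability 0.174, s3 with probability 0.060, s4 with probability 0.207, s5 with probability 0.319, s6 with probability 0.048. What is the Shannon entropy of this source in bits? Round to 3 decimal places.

2.346 bits

H = −Σ pᵢ log₂ pᵢ.
−0.192·log₂(0.192) = 0.4571
−0.174·log₂(0.174) = 0.4390
−0.060·log₂(0.060) = 0.2435
−0.207·log₂(0.207) = 0.4704
−0.319·log₂(0.319) = 0.5258
−0.048·log₂(0.048) = 0.2103
Sum ≈ 2.3461 → 2.346 bits.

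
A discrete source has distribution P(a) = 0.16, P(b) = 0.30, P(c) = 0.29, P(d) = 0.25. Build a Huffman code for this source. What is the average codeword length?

2 bits/symbol

Repeatedly combine the two least-probable nodes; the expected code length is the sum of the merged weights.
merge 4/25 + 1/4 → 41/100
merge 29/100 + 3/10 → 59/100
merge 41/100 + 59/100 → 1
L = 41/100 + 59/100 + 1 = 2 bits/symbol.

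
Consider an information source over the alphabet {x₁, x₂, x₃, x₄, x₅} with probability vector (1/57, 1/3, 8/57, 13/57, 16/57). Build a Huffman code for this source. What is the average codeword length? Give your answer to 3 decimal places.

2.158 bits/symbol

Repeatedly combine the two least-probable nodes; the expected code length is the sum of the merged weights.
merge 1/57 + 8/57 → 3/19
merge 3/19 + 13/57 → 22/57
merge 16/57 + 1/3 → 35/57
merge 22/57 + 35/57 → 1
L = 3/19 + 22/57 + 35/57 + 1 = 41/19 ≈ 2.158 bits/symbol.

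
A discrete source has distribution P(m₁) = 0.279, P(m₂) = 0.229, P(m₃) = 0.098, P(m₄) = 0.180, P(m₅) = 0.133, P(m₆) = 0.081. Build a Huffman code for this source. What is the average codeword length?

Repeatedly combine the two least-probable nodes; the expected code length is the sum of the merged weights.
merge 81/1000 + 49/500 → 179/1000
merge 133/1000 + 179/1000 → 39/125
merge 9/50 + 229/1000 → 409/1000
merge 279/1000 + 39/125 → 591/1000
merge 409/1000 + 591/1000 → 1
L = 179/1000 + 39/125 + 409/1000 + 591/1000 + 1 = 2491/1000 = 2.491 bits/symbol.

2.491 bits/symbol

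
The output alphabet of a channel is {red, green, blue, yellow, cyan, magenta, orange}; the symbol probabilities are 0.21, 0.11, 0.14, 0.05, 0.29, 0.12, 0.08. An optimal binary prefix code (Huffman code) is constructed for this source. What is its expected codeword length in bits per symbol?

2.63 bits/symbol

Repeatedly combine the two least-probable nodes; the expected code length is the sum of the merged weights.
merge 1/20 + 2/25 → 13/100
merge 11/100 + 3/25 → 23/100
merge 13/100 + 7/50 → 27/100
merge 21/100 + 23/100 → 11/25
merge 27/100 + 29/100 → 14/25
merge 11/25 + 14/25 → 1
L = 13/100 + 23/100 + 27/100 + 11/25 + 14/25 + 1 = 263/100 = 2.63 bits/symbol.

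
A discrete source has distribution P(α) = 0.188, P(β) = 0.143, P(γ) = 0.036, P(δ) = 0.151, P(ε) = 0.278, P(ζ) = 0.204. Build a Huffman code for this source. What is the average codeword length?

2.509 bits/symbol

Repeatedly combine the two least-probable nodes; the expected code length is the sum of the merged weights.
merge 9/250 + 143/1000 → 179/1000
merge 151/1000 + 179/1000 → 33/100
merge 47/250 + 51/250 → 49/125
merge 139/500 + 33/100 → 76/125
merge 49/125 + 76/125 → 1
L = 179/1000 + 33/100 + 49/125 + 76/125 + 1 = 2509/1000 = 2.509 bits/symbol.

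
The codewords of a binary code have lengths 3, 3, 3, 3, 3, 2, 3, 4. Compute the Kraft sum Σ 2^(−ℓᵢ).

With common denominator 2^4 = 16: Σ 2^(−ℓᵢ) = 2/16 + 2/16 + 2/16 + 2/16 + 2/16 + 4/16 + 2/16 + 1/16 = 17/16 = 1.0625.

1.0625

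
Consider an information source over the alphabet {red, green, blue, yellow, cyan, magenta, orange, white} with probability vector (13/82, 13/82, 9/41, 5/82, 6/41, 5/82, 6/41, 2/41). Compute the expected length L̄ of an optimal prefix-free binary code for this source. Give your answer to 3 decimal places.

Repeatedly combine the two least-probable nodes; the expected code length is the sum of the merged weights.
merge 2/41 + 5/82 → 9/82
merge 5/82 + 9/82 → 7/41
merge 6/41 + 6/41 → 12/41
merge 13/82 + 13/82 → 13/41
merge 7/41 + 9/41 → 16/41
merge 12/41 + 13/41 → 25/41
merge 16/41 + 25/41 → 1
L = 9/82 + 7/41 + 12/41 + 13/41 + 16/41 + 25/41 + 1 = 237/82 ≈ 2.890 bits/symbol.

2.890 bits/symbol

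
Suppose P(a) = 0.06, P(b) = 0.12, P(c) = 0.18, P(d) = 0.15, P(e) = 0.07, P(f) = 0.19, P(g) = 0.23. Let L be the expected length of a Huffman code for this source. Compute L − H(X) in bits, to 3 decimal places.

Entropy H = −Σ p log₂ p ≈ 2.6779 bits.
Huffman merges: 3/50+7/100→13/100; 3/25+13/100→1/4; 3/20+9/50→33/100; 19/100+23/100→21/50; 1/4+33/100→29/50; 21/50+29/50→1. L = 271/100 ≈ 2.7100.
L − H = 2.7100 − 2.6779 = 0.032 bits.

0.032 bits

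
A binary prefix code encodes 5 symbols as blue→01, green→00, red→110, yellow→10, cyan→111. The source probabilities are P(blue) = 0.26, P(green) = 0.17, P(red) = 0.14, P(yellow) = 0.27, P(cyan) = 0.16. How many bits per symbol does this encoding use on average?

2.3 bits/symbol

L̄ = Σ pᵢ·ℓᵢ = 0.26·2 + 0.17·2 + 0.14·3 + 0.27·2 + 0.16·3 = 2.3 bits/symbol.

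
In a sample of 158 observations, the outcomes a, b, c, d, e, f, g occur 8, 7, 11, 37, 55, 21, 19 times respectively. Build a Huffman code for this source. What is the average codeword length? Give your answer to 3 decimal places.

Probabilities are the counts divided by 158.
Repeatedly combine the two least-probable nodes; the expected code length is the sum of the merged weights.
merge 7/158 + 4/79 → 15/158
merge 11/158 + 15/158 → 13/79
merge 19/158 + 21/158 → 20/79
merge 13/79 + 37/158 → 63/158
merge 20/79 + 55/158 → 95/158
merge 63/158 + 95/158 → 1
L = 15/158 + 13/79 + 20/79 + 63/158 + 95/158 + 1 = 397/158 ≈ 2.513 bits/symbol.

2.513 bits/symbol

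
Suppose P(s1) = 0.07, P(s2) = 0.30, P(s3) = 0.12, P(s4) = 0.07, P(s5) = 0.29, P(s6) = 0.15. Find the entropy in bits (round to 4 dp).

2.3537 bits

H = −Σ pᵢ log₂ pᵢ.
−0.07·log₂(0.07) = 0.2686
−0.30·log₂(0.30) = 0.5211
−0.12·log₂(0.12) = 0.3671
−0.07·log₂(0.07) = 0.2686
−0.29·log₂(0.29) = 0.5179
−0.15·log₂(0.15) = 0.4105
Sum ≈ 2.3537 → 2.3537 bits.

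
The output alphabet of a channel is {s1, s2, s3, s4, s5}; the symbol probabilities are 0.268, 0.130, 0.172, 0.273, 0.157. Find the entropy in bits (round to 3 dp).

2.259 bits

H = −Σ pᵢ log₂ pᵢ.
−0.268·log₂(0.268) = 0.5091
−0.130·log₂(0.130) = 0.3826
−0.172·log₂(0.172) = 0.4368
−0.273·log₂(0.273) = 0.5113
−0.157·log₂(0.157) = 0.4194
Sum ≈ 2.2593 → 2.259 bits.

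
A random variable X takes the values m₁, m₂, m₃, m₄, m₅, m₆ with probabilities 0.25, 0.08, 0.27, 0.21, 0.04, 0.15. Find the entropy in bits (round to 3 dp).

2.371 bits

H = −Σ pᵢ log₂ pᵢ.
−0.25·log₂(0.25) = 0.5000
−0.08·log₂(0.08) = 0.2915
−0.27·log₂(0.27) = 0.5100
−0.21·log₂(0.21) = 0.4728
−0.04·log₂(0.04) = 0.1858
−0.15·log₂(0.15) = 0.4105
Sum ≈ 2.3707 → 2.371 bits.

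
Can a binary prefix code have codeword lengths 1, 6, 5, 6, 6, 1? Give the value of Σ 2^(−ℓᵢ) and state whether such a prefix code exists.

With common denominator 2^6 = 64: Σ 2^(−ℓᵢ) = 32/64 + 1/64 + 2/64 + 1/64 + 1/64 + 32/64 = 69/64 = 1.078125.
Kraft's inequality requires Σ ≤ 1; here Σ = 1.078125 > 1, so no such prefix code exists.

1.078125; no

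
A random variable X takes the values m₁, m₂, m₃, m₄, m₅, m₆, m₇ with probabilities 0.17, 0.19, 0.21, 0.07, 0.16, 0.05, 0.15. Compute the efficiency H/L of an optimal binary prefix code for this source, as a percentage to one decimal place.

98.6%

Entropy H = −Σ p log₂ p ≈ 2.6808 bits.
Huffman merges: 1/20+7/100→3/25; 3/25+3/20→27/100; 4/25+17/100→33/100; 19/100+21/100→2/5; 27/100+33/100→3/5; 2/5+3/5→1. L = 68/25 ≈ 2.7200.
Efficiency = H/L = 2.6808/2.7200 = 98.6%.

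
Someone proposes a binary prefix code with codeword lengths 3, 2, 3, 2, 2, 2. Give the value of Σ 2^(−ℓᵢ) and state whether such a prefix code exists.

1.25; no

With common denominator 2^3 = 8: Σ 2^(−ℓᵢ) = 1/8 + 2/8 + 1/8 + 2/8 + 2/8 + 2/8 = 10/8 = 1.25.
Kraft's inequality requires Σ ≤ 1; here Σ = 1.25 > 1, so no such prefix code exists.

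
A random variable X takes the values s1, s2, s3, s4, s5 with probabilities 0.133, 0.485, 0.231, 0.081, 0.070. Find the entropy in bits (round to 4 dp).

H = −Σ pᵢ log₂ pᵢ.
−0.133·log₂(0.133) = 0.3871
−0.485·log₂(0.485) = 0.5063
−0.231·log₂(0.231) = 0.4883
−0.081·log₂(0.081) = 0.2937
−0.070·log₂(0.070) = 0.2686
Sum ≈ 1.9440 → 1.9440 bits.

1.9440 bits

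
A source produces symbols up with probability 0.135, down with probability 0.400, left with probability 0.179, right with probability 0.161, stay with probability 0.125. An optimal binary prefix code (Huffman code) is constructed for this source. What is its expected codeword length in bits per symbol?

Repeatedly combine the two least-probable nodes; the expected code length is the sum of the merged weights.
merge 1/8 + 27/200 → 13/50
merge 161/1000 + 179/1000 → 17/50
merge 13/50 + 17/50 → 3/5
merge 2/5 + 3/5 → 1
L = 13/50 + 17/50 + 3/5 + 1 = 11/5 = 2.2 bits/symbol.

2.2 bits/symbol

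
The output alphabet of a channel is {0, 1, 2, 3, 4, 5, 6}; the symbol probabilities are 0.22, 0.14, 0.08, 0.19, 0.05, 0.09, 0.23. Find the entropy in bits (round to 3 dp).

2.641 bits

H = −Σ pᵢ log₂ pᵢ.
−0.22·log₂(0.22) = 0.4806
−0.14·log₂(0.14) = 0.3971
−0.08·log₂(0.08) = 0.2915
−0.19·log₂(0.19) = 0.4552
−0.05·log₂(0.05) = 0.2161
−0.09·log₂(0.09) = 0.3127
−0.23·log₂(0.23) = 0.4877
Sum ≈ 2.6408 → 2.641 bits.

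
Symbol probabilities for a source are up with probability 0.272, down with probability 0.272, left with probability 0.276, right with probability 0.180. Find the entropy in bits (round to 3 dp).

1.980 bits

H = −Σ pᵢ log₂ pᵢ.
−0.272·log₂(0.272) = 0.5109
−0.272·log₂(0.272) = 0.5109
−0.276·log₂(0.276) = 0.5126
−0.180·log₂(0.180) = 0.4453
Sum ≈ 1.9797 → 1.980 bits.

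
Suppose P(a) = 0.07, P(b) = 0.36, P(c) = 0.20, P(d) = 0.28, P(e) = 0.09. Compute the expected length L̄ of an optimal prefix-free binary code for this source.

Repeatedly combine the two least-probable nodes; the expected code length is the sum of the merged weights.
merge 7/100 + 9/100 → 4/25
merge 4/25 + 1/5 → 9/25
merge 7/25 + 9/25 → 16/25
merge 9/25 + 16/25 → 1
L = 4/25 + 9/25 + 16/25 + 1 = 54/25 = 2.16 bits/symbol.

2.16 bits/symbol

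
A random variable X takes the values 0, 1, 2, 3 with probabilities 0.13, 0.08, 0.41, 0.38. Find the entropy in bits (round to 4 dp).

1.7320 bits

H = −Σ pᵢ log₂ pᵢ.
−0.13·log₂(0.13) = 0.3826
−0.08·log₂(0.08) = 0.2915
−0.41·log₂(0.41) = 0.5274
−0.38·log₂(0.38) = 0.5305
Sum ≈ 1.7320 → 1.7320 bits.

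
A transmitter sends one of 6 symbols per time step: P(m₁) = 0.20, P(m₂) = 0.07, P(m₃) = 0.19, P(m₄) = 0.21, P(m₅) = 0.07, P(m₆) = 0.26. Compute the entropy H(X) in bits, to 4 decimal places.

H = −Σ pᵢ log₂ pᵢ.
−0.20·log₂(0.20) = 0.4644
−0.07·log₂(0.07) = 0.2686
−0.19·log₂(0.19) = 0.4552
−0.21·log₂(0.21) = 0.4728
−0.07·log₂(0.07) = 0.2686
−0.26·log₂(0.26) = 0.5053
Sum ≈ 2.4348 → 2.4348 bits.

2.4348 bits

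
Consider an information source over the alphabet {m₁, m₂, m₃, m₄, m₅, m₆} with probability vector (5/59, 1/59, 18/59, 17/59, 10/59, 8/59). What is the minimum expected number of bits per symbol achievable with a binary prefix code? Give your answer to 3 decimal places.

Repeatedly combine the two least-probable nodes; the expected code length is the sum of the merged weights.
merge 1/59 + 5/59 → 6/59
merge 6/59 + 8/59 → 14/59
merge 10/59 + 14/59 → 24/59
merge 17/59 + 18/59 → 35/59
merge 24/59 + 35/59 → 1
L = 6/59 + 14/59 + 24/59 + 35/59 + 1 = 138/59 ≈ 2.339 bits/symbol.

2.339 bits/symbol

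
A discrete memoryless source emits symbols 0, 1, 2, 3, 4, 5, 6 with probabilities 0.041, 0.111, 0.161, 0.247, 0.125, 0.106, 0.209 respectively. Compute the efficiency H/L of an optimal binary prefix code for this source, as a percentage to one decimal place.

Entropy H = −Σ p log₂ p ≈ 2.6537 bits.
Huffman merges: 41/1000+53/500→147/1000; 111/1000+1/8→59/250; 147/1000+161/1000→77/250; 209/1000+59/250→89/200; 247/1000+77/250→111/200; 89/200+111/200→1. L = 2691/1000 ≈ 2.6910.
Efficiency = H/L = 2.6537/2.6910 = 98.6%.

98.6%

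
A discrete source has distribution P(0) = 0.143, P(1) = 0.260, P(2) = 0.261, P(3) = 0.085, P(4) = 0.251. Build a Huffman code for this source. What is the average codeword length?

Repeatedly combine the two least-probable nodes; the expected code length is the sum of the merged weights.
merge 17/200 + 143/1000 → 57/250
merge 57/250 + 251/1000 → 479/1000
merge 13/50 + 261/1000 → 521/1000
merge 479/1000 + 521/1000 → 1
L = 57/250 + 479/1000 + 521/1000 + 1 = 557/250 = 2.228 bits/symbol.

2.228 bits/symbol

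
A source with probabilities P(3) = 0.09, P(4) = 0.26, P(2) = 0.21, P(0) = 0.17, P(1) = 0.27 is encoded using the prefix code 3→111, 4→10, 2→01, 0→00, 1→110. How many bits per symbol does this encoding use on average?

2.36 bits/symbol

L̄ = Σ pᵢ·ℓᵢ = 0.09·3 + 0.26·2 + 0.21·2 + 0.17·2 + 0.27·3 = 2.36 bits/symbol.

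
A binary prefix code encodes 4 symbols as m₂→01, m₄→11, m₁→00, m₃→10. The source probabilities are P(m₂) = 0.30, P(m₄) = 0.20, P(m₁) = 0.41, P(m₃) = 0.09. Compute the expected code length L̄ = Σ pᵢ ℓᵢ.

L̄ = Σ pᵢ·ℓᵢ = 0.30·2 + 0.20·2 + 0.41·2 + 0.09·2 = 2 bits/symbol.

2 bits/symbol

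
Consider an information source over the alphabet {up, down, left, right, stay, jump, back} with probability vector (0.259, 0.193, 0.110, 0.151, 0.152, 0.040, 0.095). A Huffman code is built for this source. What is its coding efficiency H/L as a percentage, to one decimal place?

Entropy H = −Σ p log₂ p ≈ 2.6464 bits.
Huffman merges: 1/25+19/200→27/200; 11/100+27/200→49/200; 151/1000+19/125→303/1000; 193/1000+49/200→219/500; 259/1000+303/1000→281/500; 219/500+281/500→1. L = 2683/1000 ≈ 2.6830.
Efficiency = H/L = 2.6464/2.6830 = 98.6%.

98.6%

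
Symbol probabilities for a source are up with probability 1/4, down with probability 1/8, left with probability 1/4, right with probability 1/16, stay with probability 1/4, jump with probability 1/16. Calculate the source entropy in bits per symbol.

Each probability is a power of 1/2, so log₂(1/p) is an integer.
H = Σ p·log₂(1/p) = 1/4·2 + 1/8·3 + 1/4·2 + 1/16·4 + 1/4·2 + 1/16·4 = 2.375 bits.

2.375 bits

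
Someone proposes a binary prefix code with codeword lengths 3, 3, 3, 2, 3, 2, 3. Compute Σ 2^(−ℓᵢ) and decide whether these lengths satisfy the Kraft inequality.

With common denominator 2^3 = 8: Σ 2^(−ℓᵢ) = 1/8 + 1/8 + 1/8 + 2/8 + 1/8 + 2/8 + 1/8 = 9/8 = 1.125.
Kraft's inequality requires Σ ≤ 1; here Σ = 1.125 > 1, so no such prefix code exists.

1.125; no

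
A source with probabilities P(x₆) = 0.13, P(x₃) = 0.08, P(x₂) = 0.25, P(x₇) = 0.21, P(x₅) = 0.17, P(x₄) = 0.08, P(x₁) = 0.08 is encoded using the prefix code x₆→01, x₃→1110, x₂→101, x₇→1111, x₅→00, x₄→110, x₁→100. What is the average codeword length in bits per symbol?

L̄ = Σ pᵢ·ℓᵢ = 0.13·2 + 0.08·4 + 0.25·3 + 0.21·4 + 0.17·2 + 0.08·3 + 0.08·3 = 2.99 bits/symbol.

2.99 bits/symbol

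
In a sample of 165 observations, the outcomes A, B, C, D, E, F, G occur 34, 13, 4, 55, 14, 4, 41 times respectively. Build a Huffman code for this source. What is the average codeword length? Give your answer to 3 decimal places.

2.388 bits/symbol

Probabilities are the counts divided by 165.
Repeatedly combine the two least-probable nodes; the expected code length is the sum of the merged weights.
merge 4/165 + 4/165 → 8/165
merge 8/165 + 13/165 → 7/55
merge 14/165 + 7/55 → 7/33
merge 34/165 + 7/33 → 23/55
merge 41/165 + 1/3 → 32/55
merge 23/55 + 32/55 → 1
L = 8/165 + 7/55 + 7/33 + 23/55 + 32/55 + 1 = 394/165 ≈ 2.388 bits/symbol.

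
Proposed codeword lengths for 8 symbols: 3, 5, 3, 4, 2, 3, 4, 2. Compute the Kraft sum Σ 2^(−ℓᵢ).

1.03125

With common denominator 2^5 = 32: Σ 2^(−ℓᵢ) = 4/32 + 1/32 + 4/32 + 2/32 + 8/32 + 4/32 + 2/32 + 8/32 = 33/32 = 1.03125.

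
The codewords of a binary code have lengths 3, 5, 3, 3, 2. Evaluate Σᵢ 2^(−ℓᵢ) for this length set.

0.65625

With common denominator 2^5 = 32: Σ 2^(−ℓᵢ) = 4/32 + 1/32 + 4/32 + 4/32 + 8/32 = 21/32 = 0.65625.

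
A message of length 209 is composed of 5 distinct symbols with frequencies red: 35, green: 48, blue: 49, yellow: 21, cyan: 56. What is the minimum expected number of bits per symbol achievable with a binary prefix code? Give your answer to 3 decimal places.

Probabilities are the counts divided by 209.
Repeatedly combine the two least-probable nodes; the expected code length is the sum of the merged weights.
merge 21/209 + 35/209 → 56/209
merge 48/209 + 49/209 → 97/209
merge 56/209 + 56/209 → 112/209
merge 97/209 + 112/209 → 1
L = 56/209 + 97/209 + 112/209 + 1 = 474/209 ≈ 2.268 bits/symbol.

2.268 bits/symbol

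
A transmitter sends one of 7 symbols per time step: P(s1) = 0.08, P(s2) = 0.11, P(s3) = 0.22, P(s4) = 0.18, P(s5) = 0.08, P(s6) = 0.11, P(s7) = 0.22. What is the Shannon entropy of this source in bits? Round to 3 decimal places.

2.690 bits

H = −Σ pᵢ log₂ pᵢ.
−0.08·log₂(0.08) = 0.2915
−0.11·log₂(0.11) = 0.3503
−0.22·log₂(0.22) = 0.4806
−0.18·log₂(0.18) = 0.4453
−0.08·log₂(0.08) = 0.2915
−0.11·log₂(0.11) = 0.3503
−0.22·log₂(0.22) = 0.4806
Sum ≈ 2.6900 → 2.690 bits.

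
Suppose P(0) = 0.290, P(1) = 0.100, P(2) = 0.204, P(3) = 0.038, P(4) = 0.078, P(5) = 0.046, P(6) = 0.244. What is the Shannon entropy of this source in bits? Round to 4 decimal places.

2.4852 bits

H = −Σ pᵢ log₂ pᵢ.
−0.290·log₂(0.290) = 0.5179
−0.100·log₂(0.100) = 0.3322
−0.204·log₂(0.204) = 0.4678
−0.038·log₂(0.038) = 0.1793
−0.078·log₂(0.078) = 0.2871
−0.046·log₂(0.046) = 0.2043
−0.244·log₂(0.244) = 0.4966
Sum ≈ 2.4852 → 2.4852 bits.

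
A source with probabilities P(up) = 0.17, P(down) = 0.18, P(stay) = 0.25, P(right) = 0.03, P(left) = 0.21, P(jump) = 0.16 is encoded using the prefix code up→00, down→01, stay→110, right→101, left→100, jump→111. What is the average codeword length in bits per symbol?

2.65 bits/symbol

L̄ = Σ pᵢ·ℓᵢ = 0.17·2 + 0.18·2 + 0.25·3 + 0.03·3 + 0.21·3 + 0.16·3 = 2.65 bits/symbol.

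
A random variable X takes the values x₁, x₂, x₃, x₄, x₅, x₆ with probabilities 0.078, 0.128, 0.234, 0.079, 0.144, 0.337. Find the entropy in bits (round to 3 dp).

2.378 bits

H = −Σ pᵢ log₂ pᵢ.
−0.078·log₂(0.078) = 0.2871
−0.128·log₂(0.128) = 0.3796
−0.234·log₂(0.234) = 0.4903
−0.079·log₂(0.079) = 0.2893
−0.144·log₂(0.144) = 0.4026
−0.337·log₂(0.337) = 0.5288
Sum ≈ 2.3777 → 2.378 bits.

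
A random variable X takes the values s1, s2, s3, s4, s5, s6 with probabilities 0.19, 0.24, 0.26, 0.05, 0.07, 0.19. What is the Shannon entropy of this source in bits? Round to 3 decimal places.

2.395 bits

H = −Σ pᵢ log₂ pᵢ.
−0.19·log₂(0.19) = 0.4552
−0.24·log₂(0.24) = 0.4941
−0.26·log₂(0.26) = 0.5053
−0.05·log₂(0.05) = 0.2161
−0.07·log₂(0.07) = 0.2686
−0.19·log₂(0.19) = 0.4552
Sum ≈ 2.3945 → 2.395 bits.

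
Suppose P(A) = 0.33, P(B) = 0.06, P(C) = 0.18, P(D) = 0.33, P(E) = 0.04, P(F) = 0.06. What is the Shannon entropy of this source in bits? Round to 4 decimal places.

H = −Σ pᵢ log₂ pᵢ.
−0.33·log₂(0.33) = 0.5278
−0.06·log₂(0.06) = 0.2435
−0.18·log₂(0.18) = 0.4453
−0.33·log₂(0.33) = 0.5278
−0.04·log₂(0.04) = 0.1858
−0.06·log₂(0.06) = 0.2435
Sum ≈ 2.1738 → 2.1738 bits.

2.1738 bits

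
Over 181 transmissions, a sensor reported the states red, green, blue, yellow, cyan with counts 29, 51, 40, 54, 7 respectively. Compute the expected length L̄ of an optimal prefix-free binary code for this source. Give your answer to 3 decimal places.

2.199 bits/symbol

Probabilities are the counts divided by 181.
Repeatedly combine the two least-probable nodes; the expected code length is the sum of the merged weights.
merge 7/181 + 29/181 → 36/181
merge 36/181 + 40/181 → 76/181
merge 51/181 + 54/181 → 105/181
merge 76/181 + 105/181 → 1
L = 36/181 + 76/181 + 105/181 + 1 = 398/181 ≈ 2.199 bits/symbol.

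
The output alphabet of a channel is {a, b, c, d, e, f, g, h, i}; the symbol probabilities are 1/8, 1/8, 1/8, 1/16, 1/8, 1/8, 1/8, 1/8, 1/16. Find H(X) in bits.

Each probability is a power of 1/2, so log₂(1/p) is an integer.
H = Σ p·log₂(1/p) = 1/8·3 + 1/8·3 + 1/8·3 + 1/16·4 + 1/8·3 + 1/8·3 + 1/8·3 + 1/8·3 + 1/16·4 = 3.125 bits.

3.125 bits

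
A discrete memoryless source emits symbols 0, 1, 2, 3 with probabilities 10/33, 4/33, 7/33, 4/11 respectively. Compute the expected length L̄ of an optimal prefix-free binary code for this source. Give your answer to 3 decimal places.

1.970 bits/symbol

Repeatedly combine the two least-probable nodes; the expected code length is the sum of the merged weights.
merge 4/33 + 7/33 → 1/3
merge 10/33 + 1/3 → 7/11
merge 4/11 + 7/11 → 1
L = 1/3 + 7/11 + 1 = 65/33 ≈ 1.970 bits/symbol.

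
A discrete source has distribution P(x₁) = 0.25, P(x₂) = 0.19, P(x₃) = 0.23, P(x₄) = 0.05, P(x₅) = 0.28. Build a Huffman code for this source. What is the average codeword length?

Repeatedly combine the two least-probable nodes; the expected code length is the sum of the merged weights.
merge 1/20 + 19/100 → 6/25
merge 23/100 + 6/25 → 47/100
merge 1/4 + 7/25 → 53/100
merge 47/100 + 53/100 → 1
L = 6/25 + 47/100 + 53/100 + 1 = 56/25 = 2.24 bits/symbol.

2.24 bits/symbol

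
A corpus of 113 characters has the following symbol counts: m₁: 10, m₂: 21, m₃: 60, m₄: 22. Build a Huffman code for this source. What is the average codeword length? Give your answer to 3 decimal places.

Probabilities are the counts divided by 113.
Repeatedly combine the two least-probable nodes; the expected code length is the sum of the merged weights.
merge 10/113 + 21/113 → 31/113
merge 22/113 + 31/113 → 53/113
merge 53/113 + 60/113 → 1
L = 31/113 + 53/113 + 1 = 197/113 ≈ 1.743 bits/symbol.

1.743 bits/symbol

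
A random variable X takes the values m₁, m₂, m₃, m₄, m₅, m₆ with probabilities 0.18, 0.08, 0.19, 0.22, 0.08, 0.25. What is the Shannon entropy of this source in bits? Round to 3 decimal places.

H = −Σ pᵢ log₂ pᵢ.
−0.18·log₂(0.18) = 0.4453
−0.08·log₂(0.08) = 0.2915
−0.19·log₂(0.19) = 0.4552
−0.22·log₂(0.22) = 0.4806
−0.08·log₂(0.08) = 0.2915
−0.25·log₂(0.25) = 0.5000
Sum ≈ 2.4641 → 2.464 bits.

2.464 bits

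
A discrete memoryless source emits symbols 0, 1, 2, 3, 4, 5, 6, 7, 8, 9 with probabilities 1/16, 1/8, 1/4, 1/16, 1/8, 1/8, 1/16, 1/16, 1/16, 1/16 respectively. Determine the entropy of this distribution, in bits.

Each probability is a power of 1/2, so log₂(1/p) is an integer.
H = Σ p·log₂(1/p) = 1/16·4 + 1/8·3 + 1/4·2 + 1/16·4 + 1/8·3 + 1/8·3 + 1/16·4 + 1/16·4 + 1/16·4 + 1/16·4 = 3.125 bits.

3.125 bits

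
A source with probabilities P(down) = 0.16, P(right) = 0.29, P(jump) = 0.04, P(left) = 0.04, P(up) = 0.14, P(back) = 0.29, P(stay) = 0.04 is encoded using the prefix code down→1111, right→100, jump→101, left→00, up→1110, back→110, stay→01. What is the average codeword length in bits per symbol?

L̄ = Σ pᵢ·ℓᵢ = 0.16·4 + 0.29·3 + 0.04·3 + 0.04·2 + 0.14·4 + 0.29·3 + 0.04·2 = 3.22 bits/symbol.

3.22 bits/symbol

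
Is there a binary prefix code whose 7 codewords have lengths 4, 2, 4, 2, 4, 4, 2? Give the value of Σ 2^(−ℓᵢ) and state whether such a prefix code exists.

1; yes

With common denominator 2^4 = 16: Σ 2^(−ℓᵢ) = 1/16 + 4/16 + 1/16 + 4/16 + 1/16 + 1/16 + 4/16 = 16/16 = 1.
Kraft's inequality requires Σ ≤ 1; here Σ = 1 ≤ 1, so such a prefix code exists.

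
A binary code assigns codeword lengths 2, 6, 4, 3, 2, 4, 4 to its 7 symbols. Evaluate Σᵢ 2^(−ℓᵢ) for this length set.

0.828125

With common denominator 2^6 = 64: Σ 2^(−ℓᵢ) = 16/64 + 1/64 + 4/64 + 8/64 + 16/64 + 4/64 + 4/64 = 53/64 = 0.828125.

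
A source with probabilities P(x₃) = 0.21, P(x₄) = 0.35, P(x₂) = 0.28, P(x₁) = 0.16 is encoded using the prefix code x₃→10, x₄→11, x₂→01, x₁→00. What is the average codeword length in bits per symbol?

L̄ = Σ pᵢ·ℓᵢ = 0.21·2 + 0.35·2 + 0.28·2 + 0.16·2 = 2 bits/symbol.

2 bits/symbol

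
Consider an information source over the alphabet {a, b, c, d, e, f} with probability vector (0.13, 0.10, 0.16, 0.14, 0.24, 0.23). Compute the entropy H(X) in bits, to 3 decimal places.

2.517 bits

H = −Σ pᵢ log₂ pᵢ.
−0.13·log₂(0.13) = 0.3826
−0.10·log₂(0.10) = 0.3322
−0.16·log₂(0.16) = 0.4230
−0.14·log₂(0.14) = 0.3971
−0.24·log₂(0.24) = 0.4941
−0.23·log₂(0.23) = 0.4877
Sum ≈ 2.5168 → 2.517 bits.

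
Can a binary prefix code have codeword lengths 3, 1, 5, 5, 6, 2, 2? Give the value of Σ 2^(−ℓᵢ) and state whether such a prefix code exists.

1.203125; no

With common denominator 2^6 = 64: Σ 2^(−ℓᵢ) = 8/64 + 32/64 + 2/64 + 2/64 + 1/64 + 16/64 + 16/64 = 77/64 = 1.203125.
Kraft's inequality requires Σ ≤ 1; here Σ = 1.203125 > 1, so no such prefix code exists.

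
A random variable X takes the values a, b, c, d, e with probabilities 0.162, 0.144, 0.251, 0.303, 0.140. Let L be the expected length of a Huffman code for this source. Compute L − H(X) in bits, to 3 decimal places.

Entropy H = −Σ p log₂ p ≈ 2.2476 bits.
Huffman merges: 7/50+18/125→71/250; 81/500+251/1000→413/1000; 71/250+303/1000→587/1000; 413/1000+587/1000→1. L = 571/250 ≈ 2.2840.
L − H = 2.2840 − 2.2476 = 0.036 bits.

0.036 bits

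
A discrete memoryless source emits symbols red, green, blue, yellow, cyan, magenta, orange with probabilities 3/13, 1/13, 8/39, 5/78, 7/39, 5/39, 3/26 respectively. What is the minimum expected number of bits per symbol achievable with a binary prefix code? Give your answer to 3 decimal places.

Repeatedly combine the two least-probable nodes; the expected code length is the sum of the merged weights.
merge 5/78 + 1/13 → 11/78
merge 3/26 + 5/39 → 19/78
merge 11/78 + 7/39 → 25/78
merge 8/39 + 3/13 → 17/39
merge 19/78 + 25/78 → 22/39
merge 17/39 + 22/39 → 1
L = 11/78 + 19/78 + 25/78 + 17/39 + 22/39 + 1 = 211/78 ≈ 2.705 bits/symbol.

2.705 bits/symbol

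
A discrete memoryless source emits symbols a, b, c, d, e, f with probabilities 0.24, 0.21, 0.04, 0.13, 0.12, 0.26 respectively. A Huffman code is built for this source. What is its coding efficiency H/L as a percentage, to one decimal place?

Entropy H = −Σ p log₂ p ≈ 2.4077 bits.
Huffman merges: 1/25+3/25→4/25; 13/100+4/25→29/100; 21/100+6/25→9/20; 13/50+29/100→11/20; 9/20+11/20→1. L = 49/20 ≈ 2.4500.
Efficiency = H/L = 2.4077/2.4500 = 98.3%.

98.3%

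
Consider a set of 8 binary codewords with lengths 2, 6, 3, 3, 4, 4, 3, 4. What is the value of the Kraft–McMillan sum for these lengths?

With common denominator 2^6 = 64: Σ 2^(−ℓᵢ) = 16/64 + 1/64 + 8/64 + 8/64 + 4/64 + 4/64 + 8/64 + 4/64 = 53/64 = 0.828125.

0.828125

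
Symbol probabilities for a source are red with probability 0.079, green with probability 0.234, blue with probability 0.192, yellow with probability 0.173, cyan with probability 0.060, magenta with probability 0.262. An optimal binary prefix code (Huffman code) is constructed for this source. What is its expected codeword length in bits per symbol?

Repeatedly combine the two least-probable nodes; the expected code length is the sum of the merged weights.
merge 3/50 + 79/1000 → 139/1000
merge 139/1000 + 173/1000 → 39/125
merge 24/125 + 117/500 → 213/500
merge 131/500 + 39/125 → 287/500
merge 213/500 + 287/500 → 1
L = 139/1000 + 39/125 + 213/500 + 287/500 + 1 = 2451/1000 = 2.451 bits/symbol.

2.451 bits/symbol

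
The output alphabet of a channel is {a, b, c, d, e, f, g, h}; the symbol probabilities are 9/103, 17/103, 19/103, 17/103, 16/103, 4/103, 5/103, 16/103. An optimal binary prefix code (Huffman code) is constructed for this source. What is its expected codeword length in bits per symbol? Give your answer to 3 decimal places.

2.903 bits/symbol

Repeatedly combine the two least-probable nodes; the expected code length is the sum of the merged weights.
merge 4/103 + 5/103 → 9/103
merge 9/103 + 9/103 → 18/103
merge 16/103 + 16/103 → 32/103
merge 17/103 + 17/103 → 34/103
merge 18/103 + 19/103 → 37/103
merge 32/103 + 34/103 → 66/103
merge 37/103 + 66/103 → 1
L = 9/103 + 18/103 + 32/103 + 34/103 + 37/103 + 66/103 + 1 = 299/103 ≈ 2.903 bits/symbol.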